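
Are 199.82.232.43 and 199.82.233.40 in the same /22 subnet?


Mask: 255.255.252.0
199.82.232.43 AND mask = 199.82.232.0
199.82.233.40 AND mask = 199.82.232.0
Yes, same subnet (199.82.232.0)


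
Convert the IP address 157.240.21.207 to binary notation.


157 = 10011101
240 = 11110000
21 = 00010101
207 = 11001111
Binary: 10011101.11110000.00010101.11001111


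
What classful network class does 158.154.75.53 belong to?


First octet: 158
Binary: 10011110
10xxxxxx -> Class B (128-191)
Class B, default mask 255.255.0.0 (/16)


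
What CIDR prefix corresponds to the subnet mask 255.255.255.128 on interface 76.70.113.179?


Binary: 11111111.11111111.11111111.10000000
Count leading 1s
Prefix: /25


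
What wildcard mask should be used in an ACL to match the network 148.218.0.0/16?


Subnet mask: 255.255.0.0
Wildcard = 255.255.255.255 - subnet mask
255 - 255 = 0
255 - 255 = 0
255 - 0 = 255
255 - 0 = 255
Wildcard: 0.0.255.255


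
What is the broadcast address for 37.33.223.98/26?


Network: 37.33.223.64/26
Host bits = 6
Set all host bits to 1:
Broadcast: 37.33.223.127


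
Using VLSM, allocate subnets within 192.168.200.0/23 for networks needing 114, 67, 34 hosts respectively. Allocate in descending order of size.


114 hosts -> /25 (126 usable): 192.168.200.0/25
67 hosts -> /25 (126 usable): 192.168.200.128/25
34 hosts -> /26 (62 usable): 192.168.201.0/26
Allocation: 192.168.200.0/25 (114 hosts, 126 usable); 192.168.200.128/25 (67 hosts, 126 usable); 192.168.201.0/26 (34 hosts, 62 usable)


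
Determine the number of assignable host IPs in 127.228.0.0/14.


Host bits = 32 - 14 = 18
Total addresses = 2^18 = 262144
Usable = total - 2 (network and broadcast)
Usable hosts: 262142


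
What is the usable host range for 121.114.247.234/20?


Network: 121.114.240.0
Broadcast: 121.114.255.255
First usable = network + 1
Last usable = broadcast - 1
Range: 121.114.240.1 to 121.114.255.254


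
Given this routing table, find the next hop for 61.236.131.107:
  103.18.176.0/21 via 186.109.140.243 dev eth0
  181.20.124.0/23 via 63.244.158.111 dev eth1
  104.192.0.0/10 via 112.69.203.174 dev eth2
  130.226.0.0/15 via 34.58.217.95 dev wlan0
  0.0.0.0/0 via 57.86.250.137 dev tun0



Longest prefix match for 61.236.131.107:
  /21 103.18.176.0: no
  /23 181.20.124.0: no
  /10 104.192.0.0: no
  /15 130.226.0.0: no
  /0 0.0.0.0: MATCH
Selected: next-hop 57.86.250.137 via tun0 (matched /0)


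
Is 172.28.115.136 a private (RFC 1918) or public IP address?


RFC 1918 private ranges:
  10.0.0.0/8 (10.0.0.0 - 10.255.255.255)
  172.16.0.0/12 (172.16.0.0 - 172.31.255.255)
  192.168.0.0/16 (192.168.0.0 - 192.168.255.255)
Private (in 172.16.0.0/12)


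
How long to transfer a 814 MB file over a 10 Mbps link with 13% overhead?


Effective throughput = 10 * (1 - 13/100) = 8.7 Mbps
File size in Mb = 814 * 8 = 6512 Mb
Time = 6512 / 8.7
Time = 748.5057 seconds


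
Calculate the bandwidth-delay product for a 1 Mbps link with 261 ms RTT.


BDP = bandwidth * RTT
= 1 Mbps * 261 ms
= 1 * 1e6 * 261 / 1000 bits
= 261000 bits
= 32625 bytes
= 31.8604 KB
BDP = 261000 bits (32625 bytes)


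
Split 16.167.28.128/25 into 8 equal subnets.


New prefix = 25 + 3 = 28
Each subnet has 16 addresses
  16.167.28.128/28
  16.167.28.144/28
  16.167.28.160/28
  16.167.28.176/28
  16.167.28.192/28
  16.167.28.208/28
  16.167.28.224/28
  16.167.28.240/28
Subnets: 16.167.28.128/28, 16.167.28.144/28, 16.167.28.160/28, 16.167.28.176/28, 16.167.28.192/28, 16.167.28.208/28, 16.167.28.224/28, 16.167.28.240/28


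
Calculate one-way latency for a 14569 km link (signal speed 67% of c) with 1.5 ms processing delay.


Speed = 0.67 * 3e5 km/s = 201000 km/s
Propagation delay = 14569 / 201000 = 0.0725 s = 72.4826 ms
Processing delay = 1.5 ms
Total one-way latency = 73.9826 ms


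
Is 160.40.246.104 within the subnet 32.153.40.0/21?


Subnet network: 32.153.40.0
Test IP AND mask: 160.40.240.0
No, 160.40.246.104 is not in 32.153.40.0/21


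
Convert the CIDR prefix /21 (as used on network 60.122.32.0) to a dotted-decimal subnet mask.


/21 means 21 network bits, 11 host bits
Binary: 11111111111111111111100000000000
Mask: 255.255.248.0


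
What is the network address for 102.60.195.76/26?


IP:   01100110.00111100.11000011.01001100
Mask: 11111111.11111111.11111111.11000000
AND operation:
Net:  01100110.00111100.11000011.01000000
Network: 102.60.195.64/26


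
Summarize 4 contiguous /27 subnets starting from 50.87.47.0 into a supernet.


Original prefix: /27
Number of subnets: 4 = 2^2
New prefix = 27 - 2 = 25
Supernet: 50.87.47.0/25


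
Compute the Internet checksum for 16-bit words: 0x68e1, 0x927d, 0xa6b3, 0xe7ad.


Sum all words (with carry folding):
+ 0x68e1 = 0x68e1
+ 0x927d = 0xfb5e
+ 0xa6b3 = 0xa212
+ 0xe7ad = 0x89c0
One's complement: ~0x89c0
Checksum = 0x763f


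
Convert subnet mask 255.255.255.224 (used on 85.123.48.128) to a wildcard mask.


Subnet mask: 255.255.255.224
Wildcard = 255.255.255.255 - subnet mask
255 - 255 = 0
255 - 255 = 0
255 - 255 = 0
255 - 224 = 31
Wildcard: 0.0.0.31


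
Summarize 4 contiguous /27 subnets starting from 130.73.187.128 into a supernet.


Original prefix: /27
Number of subnets: 4 = 2^2
New prefix = 27 - 2 = 25
Supernet: 130.73.187.128/25


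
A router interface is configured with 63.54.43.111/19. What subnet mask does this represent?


/19 means 19 network bits, 13 host bits
Binary: 11111111111111111110000000000000
Mask: 255.255.224.0


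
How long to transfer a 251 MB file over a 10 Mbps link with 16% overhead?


Effective throughput = 10 * (1 - 16/100) = 8.4 Mbps
File size in Mb = 251 * 8 = 2008 Mb
Time = 2008 / 8.4
Time = 239.0476 seconds


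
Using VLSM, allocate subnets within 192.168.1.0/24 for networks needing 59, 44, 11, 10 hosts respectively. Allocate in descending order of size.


59 hosts -> /26 (62 usable): 192.168.1.0/26
44 hosts -> /26 (62 usable): 192.168.1.64/26
11 hosts -> /28 (14 usable): 192.168.1.128/28
10 hosts -> /28 (14 usable): 192.168.1.144/28
Allocation: 192.168.1.0/26 (59 hosts, 62 usable); 192.168.1.64/26 (44 hosts, 62 usable); 192.168.1.128/28 (11 hosts, 14 usable); 192.168.1.144/28 (10 hosts, 14 usable)


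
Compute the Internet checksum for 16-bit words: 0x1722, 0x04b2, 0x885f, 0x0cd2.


Sum all words (with carry folding):
+ 0x1722 = 0x1722
+ 0x04b2 = 0x1bd4
+ 0x885f = 0xa433
+ 0x0cd2 = 0xb105
One's complement: ~0xb105
Checksum = 0x4efa


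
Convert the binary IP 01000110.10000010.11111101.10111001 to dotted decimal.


01000110 = 70
10000010 = 130
11111101 = 253
10111001 = 185
IP: 70.130.253.185


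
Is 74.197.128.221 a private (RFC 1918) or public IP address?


RFC 1918 private ranges:
  10.0.0.0/8 (10.0.0.0 - 10.255.255.255)
  172.16.0.0/12 (172.16.0.0 - 172.31.255.255)
  192.168.0.0/16 (192.168.0.0 - 192.168.255.255)
Public (not in any RFC 1918 range)


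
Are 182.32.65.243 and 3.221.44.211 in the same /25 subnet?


Mask: 255.255.255.128
182.32.65.243 AND mask = 182.32.65.128
3.221.44.211 AND mask = 3.221.44.128
No, different subnets (182.32.65.128 vs 3.221.44.128)


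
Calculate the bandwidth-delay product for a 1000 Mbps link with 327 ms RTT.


BDP = bandwidth * RTT
= 1000 Mbps * 327 ms
= 1000 * 1e6 * 327 / 1000 bits
= 327000000 bits
= 40875000 bytes
= 39916.9922 KB
BDP = 327000000 bits (40875000 bytes)


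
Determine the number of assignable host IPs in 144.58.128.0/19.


Host bits = 32 - 19 = 13
Total addresses = 2^13 = 8192
Usable = total - 2 (network and broadcast)
Usable hosts: 8190


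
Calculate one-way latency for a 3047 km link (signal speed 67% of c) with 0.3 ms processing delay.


Speed = 0.67 * 3e5 km/s = 201000 km/s
Propagation delay = 3047 / 201000 = 0.0152 s = 15.1592 ms
Processing delay = 0.3 ms
Total one-way latency = 15.4592 ms


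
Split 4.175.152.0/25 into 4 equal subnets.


New prefix = 25 + 2 = 27
Each subnet has 32 addresses
  4.175.152.0/27
  4.175.152.32/27
  4.175.152.64/27
  4.175.152.96/27
Subnets: 4.175.152.0/27, 4.175.152.32/27, 4.175.152.64/27, 4.175.152.96/27


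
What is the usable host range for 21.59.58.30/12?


Network: 21.48.0.0
Broadcast: 21.63.255.255
First usable = network + 1
Last usable = broadcast - 1
Range: 21.48.0.1 to 21.63.255.254


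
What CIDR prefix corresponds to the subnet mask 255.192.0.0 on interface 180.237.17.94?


Binary: 11111111.11000000.00000000.00000000
Count leading 1s
Prefix: /10


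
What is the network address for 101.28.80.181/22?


IP:   01100101.00011100.01010000.10110101
Mask: 11111111.11111111.11111100.00000000
AND operation:
Net:  01100101.00011100.01010000.00000000
Network: 101.28.80.0/22


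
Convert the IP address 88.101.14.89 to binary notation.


88 = 01011000
101 = 01100101
14 = 00001110
89 = 01011001
Binary: 01011000.01100101.00001110.01011001


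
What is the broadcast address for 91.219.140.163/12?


Network: 91.208.0.0/12
Host bits = 20
Set all host bits to 1:
Broadcast: 91.223.255.255


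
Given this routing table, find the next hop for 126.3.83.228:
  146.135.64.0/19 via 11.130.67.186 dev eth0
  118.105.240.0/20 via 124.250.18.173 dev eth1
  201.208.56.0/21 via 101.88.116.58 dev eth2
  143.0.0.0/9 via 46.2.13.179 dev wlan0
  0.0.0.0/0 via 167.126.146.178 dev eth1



Longest prefix match for 126.3.83.228:
  /19 146.135.64.0: no
  /20 118.105.240.0: no
  /21 201.208.56.0: no
  /9 143.0.0.0: no
  /0 0.0.0.0: MATCH
Selected: next-hop 167.126.146.178 via eth1 (matched /0)


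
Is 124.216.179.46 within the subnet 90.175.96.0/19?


Subnet network: 90.175.96.0
Test IP AND mask: 124.216.160.0
No, 124.216.179.46 is not in 90.175.96.0/19


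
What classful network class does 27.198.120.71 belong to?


First octet: 27
Binary: 00011011
0xxxxxxx -> Class A (1-126)
Class A, default mask 255.0.0.0 (/8)


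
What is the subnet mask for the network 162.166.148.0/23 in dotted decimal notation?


/23 means 23 network bits, 9 host bits
Binary: 11111111111111111111111000000000
Mask: 255.255.254.0


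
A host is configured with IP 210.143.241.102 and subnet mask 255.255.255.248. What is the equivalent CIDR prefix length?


Binary: 11111111.11111111.11111111.11111000
Count leading 1s
Prefix: /29


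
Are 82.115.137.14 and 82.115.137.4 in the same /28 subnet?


Mask: 255.255.255.240
82.115.137.14 AND mask = 82.115.137.0
82.115.137.4 AND mask = 82.115.137.0
Yes, same subnet (82.115.137.0)


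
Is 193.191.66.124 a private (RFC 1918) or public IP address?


RFC 1918 private ranges:
  10.0.0.0/8 (10.0.0.0 - 10.255.255.255)
  172.16.0.0/12 (172.16.0.0 - 172.31.255.255)
  192.168.0.0/16 (192.168.0.0 - 192.168.255.255)
Public (not in any RFC 1918 range)


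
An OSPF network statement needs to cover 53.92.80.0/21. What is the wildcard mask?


Subnet mask: 255.255.248.0
Wildcard = 255.255.255.255 - subnet mask
255 - 255 = 0
255 - 255 = 0
255 - 248 = 7
255 - 0 = 255
Wildcard: 0.0.7.255


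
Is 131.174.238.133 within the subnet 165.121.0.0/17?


Subnet network: 165.121.0.0
Test IP AND mask: 131.174.128.0
No, 131.174.238.133 is not in 165.121.0.0/17


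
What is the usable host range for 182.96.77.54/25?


Network: 182.96.77.0
Broadcast: 182.96.77.127
First usable = network + 1
Last usable = broadcast - 1
Range: 182.96.77.1 to 182.96.77.126


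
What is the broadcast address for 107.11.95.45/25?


Network: 107.11.95.0/25
Host bits = 7
Set all host bits to 1:
Broadcast: 107.11.95.127


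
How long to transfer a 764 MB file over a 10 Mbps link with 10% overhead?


Effective throughput = 10 * (1 - 10/100) = 9 Mbps
File size in Mb = 764 * 8 = 6112 Mb
Time = 6112 / 9
Time = 679.1111 seconds


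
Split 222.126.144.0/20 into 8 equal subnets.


New prefix = 20 + 3 = 23
Each subnet has 512 addresses
  222.126.144.0/23
  222.126.146.0/23
  222.126.148.0/23
  222.126.150.0/23
  222.126.152.0/23
  222.126.154.0/23
  222.126.156.0/23
  222.126.158.0/23
Subnets: 222.126.144.0/23, 222.126.146.0/23, 222.126.148.0/23, 222.126.150.0/23, 222.126.152.0/23, 222.126.154.0/23, 222.126.156.0/23, 222.126.158.0/23


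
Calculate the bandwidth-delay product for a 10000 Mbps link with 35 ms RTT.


BDP = bandwidth * RTT
= 10000 Mbps * 35 ms
= 10000 * 1e6 * 35 / 1000 bits
= 350000000 bits
= 43750000 bytes
= 42724.6094 KB
BDP = 350000000 bits (43750000 bytes)


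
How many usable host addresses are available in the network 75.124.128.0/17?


Host bits = 32 - 17 = 15
Total addresses = 2^15 = 32768
Usable = total - 2 (network and broadcast)
Usable hosts: 32766


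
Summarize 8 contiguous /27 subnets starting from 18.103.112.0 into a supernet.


Original prefix: /27
Number of subnets: 8 = 2^3
New prefix = 27 - 3 = 24
Supernet: 18.103.112.0/24


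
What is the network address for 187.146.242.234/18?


IP:   10111011.10010010.11110010.11101010
Mask: 11111111.11111111.11000000.00000000
AND operation:
Net:  10111011.10010010.11000000.00000000
Network: 187.146.192.0/18


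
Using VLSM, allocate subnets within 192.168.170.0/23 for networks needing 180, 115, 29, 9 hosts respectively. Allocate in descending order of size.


180 hosts -> /24 (254 usable): 192.168.170.0/24
115 hosts -> /25 (126 usable): 192.168.171.0/25
29 hosts -> /27 (30 usable): 192.168.171.128/27
9 hosts -> /28 (14 usable): 192.168.171.160/28
Allocation: 192.168.170.0/24 (180 hosts, 254 usable); 192.168.171.0/25 (115 hosts, 126 usable); 192.168.171.128/27 (29 hosts, 30 usable); 192.168.171.160/28 (9 hosts, 14 usable)


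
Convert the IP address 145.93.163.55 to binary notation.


145 = 10010001
93 = 01011101
163 = 10100011
55 = 00110111
Binary: 10010001.01011101.10100011.00110111


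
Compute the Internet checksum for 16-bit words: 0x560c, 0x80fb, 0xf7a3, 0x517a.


Sum all words (with carry folding):
+ 0x560c = 0x560c
+ 0x80fb = 0xd707
+ 0xf7a3 = 0xceab
+ 0x517a = 0x2026
One's complement: ~0x2026
Checksum = 0xdfd9


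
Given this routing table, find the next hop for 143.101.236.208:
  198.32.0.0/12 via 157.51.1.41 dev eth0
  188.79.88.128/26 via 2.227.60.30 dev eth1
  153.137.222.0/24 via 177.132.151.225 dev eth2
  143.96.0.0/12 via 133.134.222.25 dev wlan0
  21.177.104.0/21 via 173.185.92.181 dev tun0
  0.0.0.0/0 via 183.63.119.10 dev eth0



Longest prefix match for 143.101.236.208:
  /12 198.32.0.0: no
  /26 188.79.88.128: no
  /24 153.137.222.0: no
  /12 143.96.0.0: MATCH
  /21 21.177.104.0: no
  /0 0.0.0.0: MATCH
Selected: next-hop 133.134.222.25 via wlan0 (matched /12)


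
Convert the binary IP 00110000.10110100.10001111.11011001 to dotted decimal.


00110000 = 48
10110100 = 180
10001111 = 143
11011001 = 217
IP: 48.180.143.217


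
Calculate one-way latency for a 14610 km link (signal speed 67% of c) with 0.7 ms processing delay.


Speed = 0.67 * 3e5 km/s = 201000 km/s
Propagation delay = 14610 / 201000 = 0.0727 s = 72.6866 ms
Processing delay = 0.7 ms
Total one-way latency = 73.3866 ms


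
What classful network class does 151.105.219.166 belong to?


First octet: 151
Binary: 10010111
10xxxxxx -> Class B (128-191)
Class B, default mask 255.255.0.0 (/16)


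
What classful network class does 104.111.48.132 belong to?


First octet: 104
Binary: 01101000
0xxxxxxx -> Class A (1-126)
Class A, default mask 255.0.0.0 (/8)


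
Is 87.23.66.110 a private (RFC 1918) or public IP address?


RFC 1918 private ranges:
  10.0.0.0/8 (10.0.0.0 - 10.255.255.255)
  172.16.0.0/12 (172.16.0.0 - 172.31.255.255)
  192.168.0.0/16 (192.168.0.0 - 192.168.255.255)
Public (not in any RFC 1918 range)


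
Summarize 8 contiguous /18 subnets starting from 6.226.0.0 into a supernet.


Original prefix: /18
Number of subnets: 8 = 2^3
New prefix = 18 - 3 = 15
Supernet: 6.226.0.0/15


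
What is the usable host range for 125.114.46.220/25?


Network: 125.114.46.128
Broadcast: 125.114.46.255
First usable = network + 1
Last usable = broadcast - 1
Range: 125.114.46.129 to 125.114.46.254


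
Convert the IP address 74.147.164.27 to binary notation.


74 = 01001010
147 = 10010011
164 = 10100100
27 = 00011011
Binary: 01001010.10010011.10100100.00011011


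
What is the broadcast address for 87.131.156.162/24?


Network: 87.131.156.0/24
Host bits = 8
Set all host bits to 1:
Broadcast: 87.131.156.255


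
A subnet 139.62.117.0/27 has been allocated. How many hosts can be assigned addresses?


Host bits = 32 - 27 = 5
Total addresses = 2^5 = 32
Usable = total - 2 (network and broadcast)
Usable hosts: 30


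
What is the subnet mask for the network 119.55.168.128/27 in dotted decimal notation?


/27 means 27 network bits, 5 host bits
Binary: 11111111111111111111111111100000
Mask: 255.255.255.224


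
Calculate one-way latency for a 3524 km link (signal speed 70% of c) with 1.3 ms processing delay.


Speed = 0.7 * 3e5 km/s = 210000 km/s
Propagation delay = 3524 / 210000 = 0.0168 s = 16.781 ms
Processing delay = 1.3 ms
Total one-way latency = 18.081 ms


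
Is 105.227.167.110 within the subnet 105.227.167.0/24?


Subnet network: 105.227.167.0
Test IP AND mask: 105.227.167.0
Yes, 105.227.167.110 is in 105.227.167.0/24


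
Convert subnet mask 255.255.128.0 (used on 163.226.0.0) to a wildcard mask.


Subnet mask: 255.255.128.0
Wildcard = 255.255.255.255 - subnet mask
255 - 255 = 0
255 - 255 = 0
255 - 128 = 127
255 - 0 = 255
Wildcard: 0.0.127.255


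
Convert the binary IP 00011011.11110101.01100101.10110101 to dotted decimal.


00011011 = 27
11110101 = 245
01100101 = 101
10110101 = 181
IP: 27.245.101.181


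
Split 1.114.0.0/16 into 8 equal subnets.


New prefix = 16 + 3 = 19
Each subnet has 8192 addresses
  1.114.0.0/19
  1.114.32.0/19
  1.114.64.0/19
  1.114.96.0/19
  1.114.128.0/19
  1.114.160.0/19
  1.114.192.0/19
  1.114.224.0/19
Subnets: 1.114.0.0/19, 1.114.32.0/19, 1.114.64.0/19, 1.114.96.0/19, 1.114.128.0/19, 1.114.160.0/19, 1.114.192.0/19, 1.114.224.0/19


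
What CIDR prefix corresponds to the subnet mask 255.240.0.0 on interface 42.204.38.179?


Binary: 11111111.11110000.00000000.00000000
Count leading 1s
Prefix: /12


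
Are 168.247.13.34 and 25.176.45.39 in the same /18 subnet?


Mask: 255.255.192.0
168.247.13.34 AND mask = 168.247.0.0
25.176.45.39 AND mask = 25.176.0.0
No, different subnets (168.247.0.0 vs 25.176.0.0)


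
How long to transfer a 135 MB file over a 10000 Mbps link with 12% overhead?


Effective throughput = 10000 * (1 - 12/100) = 8800 Mbps
File size in Mb = 135 * 8 = 1080 Mb
Time = 1080 / 8800
Time = 0.1227 seconds


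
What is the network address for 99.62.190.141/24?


IP:   01100011.00111110.10111110.10001101
Mask: 11111111.11111111.11111111.00000000
AND operation:
Net:  01100011.00111110.10111110.00000000
Network: 99.62.190.0/24


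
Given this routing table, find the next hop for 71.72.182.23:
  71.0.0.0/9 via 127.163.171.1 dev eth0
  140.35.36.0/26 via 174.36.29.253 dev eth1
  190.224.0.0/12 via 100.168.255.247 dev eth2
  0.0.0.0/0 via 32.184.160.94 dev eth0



Longest prefix match for 71.72.182.23:
  /9 71.0.0.0: MATCH
  /26 140.35.36.0: no
  /12 190.224.0.0: no
  /0 0.0.0.0: MATCH
Selected: next-hop 127.163.171.1 via eth0 (matched /9)


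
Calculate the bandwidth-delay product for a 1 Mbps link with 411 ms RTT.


BDP = bandwidth * RTT
= 1 Mbps * 411 ms
= 1 * 1e6 * 411 / 1000 bits
= 411000 bits
= 51375 bytes
= 50.1709 KB
BDP = 411000 bits (51375 bytes)


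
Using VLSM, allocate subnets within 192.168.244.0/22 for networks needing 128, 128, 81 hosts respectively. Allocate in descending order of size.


128 hosts -> /24 (254 usable): 192.168.244.0/24
128 hosts -> /24 (254 usable): 192.168.245.0/24
81 hosts -> /25 (126 usable): 192.168.246.0/25
Allocation: 192.168.244.0/24 (128 hosts, 254 usable); 192.168.245.0/24 (128 hosts, 254 usable); 192.168.246.0/25 (81 hosts, 126 usable)


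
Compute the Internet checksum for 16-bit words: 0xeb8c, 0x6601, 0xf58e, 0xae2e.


Sum all words (with carry folding):
+ 0xeb8c = 0xeb8c
+ 0x6601 = 0x518e
+ 0xf58e = 0x471d
+ 0xae2e = 0xf54b
One's complement: ~0xf54b
Checksum = 0x0ab4


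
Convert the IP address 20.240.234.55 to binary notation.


20 = 00010100
240 = 11110000
234 = 11101010
55 = 00110111
Binary: 00010100.11110000.11101010.00110111


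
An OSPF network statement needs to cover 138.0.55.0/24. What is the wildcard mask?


Subnet mask: 255.255.255.0
Wildcard = 255.255.255.255 - subnet mask
255 - 255 = 0
255 - 255 = 0
255 - 255 = 0
255 - 0 = 255
Wildcard: 0.0.0.255


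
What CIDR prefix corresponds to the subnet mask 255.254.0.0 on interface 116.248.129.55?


Binary: 11111111.11111110.00000000.00000000
Count leading 1s
Prefix: /15


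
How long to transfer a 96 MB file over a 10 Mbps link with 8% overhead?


Effective throughput = 10 * (1 - 8/100) = 9.2 Mbps
File size in Mb = 96 * 8 = 768 Mb
Time = 768 / 9.2
Time = 83.4783 seconds


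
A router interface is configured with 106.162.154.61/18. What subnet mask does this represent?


/18 means 18 network bits, 14 host bits
Binary: 11111111111111111100000000000000
Mask: 255.255.192.0


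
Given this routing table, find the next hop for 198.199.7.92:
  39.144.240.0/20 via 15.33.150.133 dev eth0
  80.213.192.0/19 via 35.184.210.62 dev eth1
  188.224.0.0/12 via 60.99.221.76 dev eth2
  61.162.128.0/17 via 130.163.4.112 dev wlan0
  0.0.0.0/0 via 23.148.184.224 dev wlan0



Longest prefix match for 198.199.7.92:
  /20 39.144.240.0: no
  /19 80.213.192.0: no
  /12 188.224.0.0: no
  /17 61.162.128.0: no
  /0 0.0.0.0: MATCH
Selected: next-hop 23.148.184.224 via wlan0 (matched /0)


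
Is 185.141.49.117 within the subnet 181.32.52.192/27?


Subnet network: 181.32.52.192
Test IP AND mask: 185.141.49.96
No, 185.141.49.117 is not in 181.32.52.192/27


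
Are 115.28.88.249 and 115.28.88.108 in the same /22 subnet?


Mask: 255.255.252.0
115.28.88.249 AND mask = 115.28.88.0
115.28.88.108 AND mask = 115.28.88.0
Yes, same subnet (115.28.88.0)


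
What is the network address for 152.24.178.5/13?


IP:   10011000.00011000.10110010.00000101
Mask: 11111111.11111000.00000000.00000000
AND operation:
Net:  10011000.00011000.00000000.00000000
Network: 152.24.0.0/13


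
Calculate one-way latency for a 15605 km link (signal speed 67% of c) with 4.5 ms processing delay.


Speed = 0.67 * 3e5 km/s = 201000 km/s
Propagation delay = 15605 / 201000 = 0.0776 s = 77.6368 ms
Processing delay = 4.5 ms
Total one-way latency = 82.1368 ms


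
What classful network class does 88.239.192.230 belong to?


First octet: 88
Binary: 01011000
0xxxxxxx -> Class A (1-126)
Class A, default mask 255.0.0.0 (/8)


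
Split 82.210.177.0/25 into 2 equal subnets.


New prefix = 25 + 1 = 26
Each subnet has 64 addresses
  82.210.177.0/26
  82.210.177.64/26
Subnets: 82.210.177.0/26, 82.210.177.64/26


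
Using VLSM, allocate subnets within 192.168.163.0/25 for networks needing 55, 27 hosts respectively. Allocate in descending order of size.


55 hosts -> /26 (62 usable): 192.168.163.0/26
27 hosts -> /27 (30 usable): 192.168.163.64/27
Allocation: 192.168.163.0/26 (55 hosts, 62 usable); 192.168.163.64/27 (27 hosts, 30 usable)


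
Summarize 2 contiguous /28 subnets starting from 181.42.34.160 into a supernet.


Original prefix: /28
Number of subnets: 2 = 2^1
New prefix = 28 - 1 = 27
Supernet: 181.42.34.160/27


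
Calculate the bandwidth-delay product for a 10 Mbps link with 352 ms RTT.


BDP = bandwidth * RTT
= 10 Mbps * 352 ms
= 10 * 1e6 * 352 / 1000 bits
= 3520000 bits
= 440000 bytes
= 429.6875 KB
BDP = 3520000 bits (440000 bytes)


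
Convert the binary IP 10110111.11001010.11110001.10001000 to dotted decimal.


10110111 = 183
11001010 = 202
11110001 = 241
10001000 = 136
IP: 183.202.241.136


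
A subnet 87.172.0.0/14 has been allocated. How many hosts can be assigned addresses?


Host bits = 32 - 14 = 18
Total addresses = 2^18 = 262144
Usable = total - 2 (network and broadcast)
Usable hosts: 262142


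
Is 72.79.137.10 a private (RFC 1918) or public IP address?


RFC 1918 private ranges:
  10.0.0.0/8 (10.0.0.0 - 10.255.255.255)
  172.16.0.0/12 (172.16.0.0 - 172.31.255.255)
  192.168.0.0/16 (192.168.0.0 - 192.168.255.255)
Public (not in any RFC 1918 range)


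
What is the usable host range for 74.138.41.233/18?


Network: 74.138.0.0
Broadcast: 74.138.63.255
First usable = network + 1
Last usable = broadcast - 1
Range: 74.138.0.1 to 74.138.63.254


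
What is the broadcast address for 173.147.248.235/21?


Network: 173.147.248.0/21
Host bits = 11
Set all host bits to 1:
Broadcast: 173.147.255.255


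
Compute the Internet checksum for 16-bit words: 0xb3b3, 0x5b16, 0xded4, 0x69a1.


Sum all words (with carry folding):
+ 0xb3b3 = 0xb3b3
+ 0x5b16 = 0x0eca
+ 0xded4 = 0xed9e
+ 0x69a1 = 0x5740
One's complement: ~0x5740
Checksum = 0xa8bf


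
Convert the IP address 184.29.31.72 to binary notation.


184 = 10111000
29 = 00011101
31 = 00011111
72 = 01001000
Binary: 10111000.00011101.00011111.01001000


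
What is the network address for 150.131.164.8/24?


IP:   10010110.10000011.10100100.00001000
Mask: 11111111.11111111.11111111.00000000
AND operation:
Net:  10010110.10000011.10100100.00000000
Network: 150.131.164.0/24


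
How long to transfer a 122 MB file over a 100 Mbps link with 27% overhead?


Effective throughput = 100 * (1 - 27/100) = 73 Mbps
File size in Mb = 122 * 8 = 976 Mb
Time = 976 / 73
Time = 13.3699 seconds


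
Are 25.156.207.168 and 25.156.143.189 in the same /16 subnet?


Mask: 255.255.0.0
25.156.207.168 AND mask = 25.156.0.0
25.156.143.189 AND mask = 25.156.0.0
Yes, same subnet (25.156.0.0)


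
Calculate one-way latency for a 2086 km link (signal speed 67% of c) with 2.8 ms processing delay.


Speed = 0.67 * 3e5 km/s = 201000 km/s
Propagation delay = 2086 / 201000 = 0.0104 s = 10.3781 ms
Processing delay = 2.8 ms
Total one-way latency = 13.1781 ms


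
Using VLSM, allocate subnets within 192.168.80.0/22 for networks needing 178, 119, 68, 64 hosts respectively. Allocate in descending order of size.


178 hosts -> /24 (254 usable): 192.168.80.0/24
119 hosts -> /25 (126 usable): 192.168.81.0/25
68 hosts -> /25 (126 usable): 192.168.81.128/25
64 hosts -> /25 (126 usable): 192.168.82.0/25
Allocation: 192.168.80.0/24 (178 hosts, 254 usable); 192.168.81.0/25 (119 hosts, 126 usable); 192.168.81.128/25 (68 hosts, 126 usable); 192.168.82.0/25 (64 hosts, 126 usable)


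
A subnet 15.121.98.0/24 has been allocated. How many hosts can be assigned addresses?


Host bits = 32 - 24 = 8
Total addresses = 2^8 = 256
Usable = total - 2 (network and broadcast)
Usable hosts: 254


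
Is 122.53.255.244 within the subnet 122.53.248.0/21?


Subnet network: 122.53.248.0
Test IP AND mask: 122.53.248.0
Yes, 122.53.255.244 is in 122.53.248.0/21


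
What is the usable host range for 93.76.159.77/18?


Network: 93.76.128.0
Broadcast: 93.76.191.255
First usable = network + 1
Last usable = broadcast - 1
Range: 93.76.128.1 to 93.76.191.254


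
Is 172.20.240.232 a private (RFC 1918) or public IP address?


RFC 1918 private ranges:
  10.0.0.0/8 (10.0.0.0 - 10.255.255.255)
  172.16.0.0/12 (172.16.0.0 - 172.31.255.255)
  192.168.0.0/16 (192.168.0.0 - 192.168.255.255)
Private (in 172.16.0.0/12)


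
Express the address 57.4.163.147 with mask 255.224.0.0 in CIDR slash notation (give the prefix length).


Binary: 11111111.11100000.00000000.00000000
Count leading 1s
Prefix: /11


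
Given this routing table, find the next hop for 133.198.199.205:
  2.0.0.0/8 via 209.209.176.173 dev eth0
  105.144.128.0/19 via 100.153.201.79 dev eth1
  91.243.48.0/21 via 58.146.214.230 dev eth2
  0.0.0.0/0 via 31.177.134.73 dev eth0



Longest prefix match for 133.198.199.205:
  /8 2.0.0.0: no
  /19 105.144.128.0: no
  /21 91.243.48.0: no
  /0 0.0.0.0: MATCH
Selected: next-hop 31.177.134.73 via eth0 (matched /0)


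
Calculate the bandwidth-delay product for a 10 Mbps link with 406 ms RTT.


BDP = bandwidth * RTT
= 10 Mbps * 406 ms
= 10 * 1e6 * 406 / 1000 bits
= 4060000 bits
= 507500 bytes
= 495.6055 KB
BDP = 4060000 bits (507500 bytes)


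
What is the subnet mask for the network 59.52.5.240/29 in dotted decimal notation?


/29 means 29 network bits, 3 host bits
Binary: 11111111111111111111111111111000
Mask: 255.255.255.248


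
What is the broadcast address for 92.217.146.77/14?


Network: 92.216.0.0/14
Host bits = 18
Set all host bits to 1:
Broadcast: 92.219.255.255


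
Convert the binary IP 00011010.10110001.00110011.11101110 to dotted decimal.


00011010 = 26
10110001 = 177
00110011 = 51
11101110 = 238
IP: 26.177.51.238


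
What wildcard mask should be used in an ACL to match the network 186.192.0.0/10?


Subnet mask: 255.192.0.0
Wildcard = 255.255.255.255 - subnet mask
255 - 255 = 0
255 - 192 = 63
255 - 0 = 255
255 - 0 = 255
Wildcard: 0.63.255.255


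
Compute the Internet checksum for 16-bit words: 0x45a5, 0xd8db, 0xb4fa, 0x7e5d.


Sum all words (with carry folding):
+ 0x45a5 = 0x45a5
+ 0xd8db = 0x1e81
+ 0xb4fa = 0xd37b
+ 0x7e5d = 0x51d9
One's complement: ~0x51d9
Checksum = 0xae26


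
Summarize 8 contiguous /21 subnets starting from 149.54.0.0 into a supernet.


Original prefix: /21
Number of subnets: 8 = 2^3
New prefix = 21 - 3 = 18
Supernet: 149.54.0.0/18


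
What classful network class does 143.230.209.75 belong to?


First octet: 143
Binary: 10001111
10xxxxxx -> Class B (128-191)
Class B, default mask 255.255.0.0 (/16)


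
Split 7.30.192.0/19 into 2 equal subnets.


New prefix = 19 + 1 = 20
Each subnet has 4096 addresses
  7.30.192.0/20
  7.30.208.0/20
Subnets: 7.30.192.0/20, 7.30.208.0/20


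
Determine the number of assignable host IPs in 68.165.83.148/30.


Host bits = 32 - 30 = 2
Total addresses = 2^2 = 4
Usable = total - 2 (network and broadcast)
Usable hosts: 2


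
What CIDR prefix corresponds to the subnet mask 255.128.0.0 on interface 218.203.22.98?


Binary: 11111111.10000000.00000000.00000000
Count leading 1s
Prefix: /9


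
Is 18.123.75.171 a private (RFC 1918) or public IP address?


RFC 1918 private ranges:
  10.0.0.0/8 (10.0.0.0 - 10.255.255.255)
  172.16.0.0/12 (172.16.0.0 - 172.31.255.255)
  192.168.0.0/16 (192.168.0.0 - 192.168.255.255)
Public (not in any RFC 1918 range)


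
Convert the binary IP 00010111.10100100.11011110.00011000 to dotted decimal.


00010111 = 23
10100100 = 164
11011110 = 222
00011000 = 24
IP: 23.164.222.24


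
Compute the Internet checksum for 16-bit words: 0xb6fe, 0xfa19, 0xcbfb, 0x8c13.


Sum all words (with carry folding):
+ 0xb6fe = 0xb6fe
+ 0xfa19 = 0xb118
+ 0xcbfb = 0x7d14
+ 0x8c13 = 0x0928
One's complement: ~0x0928
Checksum = 0xf6d7


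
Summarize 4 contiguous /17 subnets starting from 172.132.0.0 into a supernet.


Original prefix: /17
Number of subnets: 4 = 2^2
New prefix = 17 - 2 = 15
Supernet: 172.132.0.0/15


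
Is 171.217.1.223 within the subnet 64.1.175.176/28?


Subnet network: 64.1.175.176
Test IP AND mask: 171.217.1.208
No, 171.217.1.223 is not in 64.1.175.176/28


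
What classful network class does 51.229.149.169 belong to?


First octet: 51
Binary: 00110011
0xxxxxxx -> Class A (1-126)
Class A, default mask 255.0.0.0 (/8)


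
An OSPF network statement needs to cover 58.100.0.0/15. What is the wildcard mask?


Subnet mask: 255.254.0.0
Wildcard = 255.255.255.255 - subnet mask
255 - 255 = 0
255 - 254 = 1
255 - 0 = 255
255 - 0 = 255
Wildcard: 0.1.255.255


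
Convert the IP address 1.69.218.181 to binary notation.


1 = 00000001
69 = 01000101
218 = 11011010
181 = 10110101
Binary: 00000001.01000101.11011010.10110101


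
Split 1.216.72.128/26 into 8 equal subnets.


New prefix = 26 + 3 = 29
Each subnet has 8 addresses
  1.216.72.128/29
  1.216.72.136/29
  1.216.72.144/29
  1.216.72.152/29
  1.216.72.160/29
  1.216.72.168/29
  1.216.72.176/29
  1.216.72.184/29
Subnets: 1.216.72.128/29, 1.216.72.136/29, 1.216.72.144/29, 1.216.72.152/29, 1.216.72.160/29, 1.216.72.168/29, 1.216.72.176/29, 1.216.72.184/29


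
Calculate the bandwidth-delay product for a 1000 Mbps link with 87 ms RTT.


BDP = bandwidth * RTT
= 1000 Mbps * 87 ms
= 1000 * 1e6 * 87 / 1000 bits
= 87000000 bits
= 10875000 bytes
= 10620.1172 KB
BDP = 87000000 bits (10875000 bytes)


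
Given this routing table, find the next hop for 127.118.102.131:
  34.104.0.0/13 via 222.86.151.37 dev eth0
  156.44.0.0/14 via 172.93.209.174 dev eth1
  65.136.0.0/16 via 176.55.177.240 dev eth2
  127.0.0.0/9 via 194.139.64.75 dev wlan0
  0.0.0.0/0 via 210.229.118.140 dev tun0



Longest prefix match for 127.118.102.131:
  /13 34.104.0.0: no
  /14 156.44.0.0: no
  /16 65.136.0.0: no
  /9 127.0.0.0: MATCH
  /0 0.0.0.0: MATCH
Selected: next-hop 194.139.64.75 via wlan0 (matched /9)


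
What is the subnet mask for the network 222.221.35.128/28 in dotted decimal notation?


/28 means 28 network bits, 4 host bits
Binary: 11111111111111111111111111110000
Mask: 255.255.255.240


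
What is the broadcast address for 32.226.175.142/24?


Network: 32.226.175.0/24
Host bits = 8
Set all host bits to 1:
Broadcast: 32.226.175.255


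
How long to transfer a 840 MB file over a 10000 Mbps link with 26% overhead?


Effective throughput = 10000 * (1 - 26/100) = 7400 Mbps
File size in Mb = 840 * 8 = 6720 Mb
Time = 6720 / 7400
Time = 0.9081 seconds


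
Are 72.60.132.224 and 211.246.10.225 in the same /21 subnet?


Mask: 255.255.248.0
72.60.132.224 AND mask = 72.60.128.0
211.246.10.225 AND mask = 211.246.8.0
No, different subnets (72.60.128.0 vs 211.246.8.0)


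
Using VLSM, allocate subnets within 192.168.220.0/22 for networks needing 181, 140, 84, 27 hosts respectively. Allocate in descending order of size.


181 hosts -> /24 (254 usable): 192.168.220.0/24
140 hosts -> /24 (254 usable): 192.168.221.0/24
84 hosts -> /25 (126 usable): 192.168.222.0/25
27 hosts -> /27 (30 usable): 192.168.222.128/27
Allocation: 192.168.220.0/24 (181 hosts, 254 usable); 192.168.221.0/24 (140 hosts, 254 usable); 192.168.222.0/25 (84 hosts, 126 usable); 192.168.222.128/27 (27 hosts, 30 usable)


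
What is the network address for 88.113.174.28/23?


IP:   01011000.01110001.10101110.00011100
Mask: 11111111.11111111.11111110.00000000
AND operation:
Net:  01011000.01110001.10101110.00000000
Network: 88.113.174.0/23


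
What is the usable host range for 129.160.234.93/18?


Network: 129.160.192.0
Broadcast: 129.160.255.255
First usable = network + 1
Last usable = broadcast - 1
Range: 129.160.192.1 to 129.160.255.254


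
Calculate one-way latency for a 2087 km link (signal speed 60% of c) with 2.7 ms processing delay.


Speed = 0.6 * 3e5 km/s = 180000 km/s
Propagation delay = 2087 / 180000 = 0.0116 s = 11.5944 ms
Processing delay = 2.7 ms
Total one-way latency = 14.2944 ms


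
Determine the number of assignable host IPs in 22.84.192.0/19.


Host bits = 32 - 19 = 13
Total addresses = 2^13 = 8192
Usable = total - 2 (network and broadcast)
Usable hosts: 8190


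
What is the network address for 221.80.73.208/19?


IP:   11011101.01010000.01001001.11010000
Mask: 11111111.11111111.11100000.00000000
AND operation:
Net:  11011101.01010000.01000000.00000000
Network: 221.80.64.0/19


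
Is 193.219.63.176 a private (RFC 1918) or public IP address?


RFC 1918 private ranges:
  10.0.0.0/8 (10.0.0.0 - 10.255.255.255)
  172.16.0.0/12 (172.16.0.0 - 172.31.255.255)
  192.168.0.0/16 (192.168.0.0 - 192.168.255.255)
Public (not in any RFC 1918 range)


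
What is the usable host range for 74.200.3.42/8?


Network: 74.0.0.0
Broadcast: 74.255.255.255
First usable = network + 1
Last usable = broadcast - 1
Range: 74.0.0.1 to 74.255.255.254


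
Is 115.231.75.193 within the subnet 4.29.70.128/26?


Subnet network: 4.29.70.128
Test IP AND mask: 115.231.75.192
No, 115.231.75.193 is not in 4.29.70.128/26


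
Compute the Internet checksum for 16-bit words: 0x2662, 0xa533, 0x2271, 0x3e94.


Sum all words (with carry folding):
+ 0x2662 = 0x2662
+ 0xa533 = 0xcb95
+ 0x2271 = 0xee06
+ 0x3e94 = 0x2c9b
One's complement: ~0x2c9b
Checksum = 0xd364


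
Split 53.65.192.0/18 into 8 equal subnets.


New prefix = 18 + 3 = 21
Each subnet has 2048 addresses
  53.65.192.0/21
  53.65.200.0/21
  53.65.208.0/21
  53.65.216.0/21
  53.65.224.0/21
  53.65.232.0/21
  53.65.240.0/21
  53.65.248.0/21
Subnets: 53.65.192.0/21, 53.65.200.0/21, 53.65.208.0/21, 53.65.216.0/21, 53.65.224.0/21, 53.65.232.0/21, 53.65.240.0/21, 53.65.248.0/21


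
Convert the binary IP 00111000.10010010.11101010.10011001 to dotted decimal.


00111000 = 56
10010010 = 146
11101010 = 234
10011001 = 153
IP: 56.146.234.153


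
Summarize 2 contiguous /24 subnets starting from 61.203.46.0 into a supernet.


Original prefix: /24
Number of subnets: 2 = 2^1
New prefix = 24 - 1 = 23
Supernet: 61.203.46.0/23


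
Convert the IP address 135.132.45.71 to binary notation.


135 = 10000111
132 = 10000100
45 = 00101101
71 = 01000111
Binary: 10000111.10000100.00101101.01000111


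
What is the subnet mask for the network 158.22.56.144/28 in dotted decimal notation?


/28 means 28 network bits, 4 host bits
Binary: 11111111111111111111111111110000
Mask: 255.255.255.240


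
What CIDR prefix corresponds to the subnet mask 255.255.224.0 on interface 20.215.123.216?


Binary: 11111111.11111111.11100000.00000000
Count leading 1s
Prefix: /19


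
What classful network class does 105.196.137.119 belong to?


First octet: 105
Binary: 01101001
0xxxxxxx -> Class A (1-126)
Class A, default mask 255.0.0.0 (/8)


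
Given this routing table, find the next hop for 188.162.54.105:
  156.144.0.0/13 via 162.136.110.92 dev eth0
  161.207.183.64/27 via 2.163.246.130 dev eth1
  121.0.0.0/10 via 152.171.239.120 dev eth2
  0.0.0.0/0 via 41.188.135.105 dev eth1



Longest prefix match for 188.162.54.105:
  /13 156.144.0.0: no
  /27 161.207.183.64: no
  /10 121.0.0.0: no
  /0 0.0.0.0: MATCH
Selected: next-hop 41.188.135.105 via eth1 (matched /0)


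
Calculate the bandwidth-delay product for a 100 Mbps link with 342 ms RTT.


BDP = bandwidth * RTT
= 100 Mbps * 342 ms
= 100 * 1e6 * 342 / 1000 bits
= 34200000 bits
= 4275000 bytes
= 4174.8047 KB
BDP = 34200000 bits (4275000 bytes)


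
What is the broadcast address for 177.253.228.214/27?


Network: 177.253.228.192/27
Host bits = 5
Set all host bits to 1:
Broadcast: 177.253.228.223


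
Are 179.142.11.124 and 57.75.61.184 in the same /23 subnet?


Mask: 255.255.254.0
179.142.11.124 AND mask = 179.142.10.0
57.75.61.184 AND mask = 57.75.60.0
No, different subnets (179.142.10.0 vs 57.75.60.0)


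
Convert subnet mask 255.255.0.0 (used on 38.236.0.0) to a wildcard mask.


Subnet mask: 255.255.0.0
Wildcard = 255.255.255.255 - subnet mask
255 - 255 = 0
255 - 255 = 0
255 - 0 = 255
255 - 0 = 255
Wildcard: 0.0.255.255


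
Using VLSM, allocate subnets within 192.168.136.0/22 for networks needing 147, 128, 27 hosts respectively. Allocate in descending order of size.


147 hosts -> /24 (254 usable): 192.168.136.0/24
128 hosts -> /24 (254 usable): 192.168.137.0/24
27 hosts -> /27 (30 usable): 192.168.138.0/27
Allocation: 192.168.136.0/24 (147 hosts, 254 usable); 192.168.137.0/24 (128 hosts, 254 usable); 192.168.138.0/27 (27 hosts, 30 usable)


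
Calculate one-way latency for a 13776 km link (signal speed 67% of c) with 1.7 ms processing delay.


Speed = 0.67 * 3e5 km/s = 201000 km/s
Propagation delay = 13776 / 201000 = 0.0685 s = 68.5373 ms
Processing delay = 1.7 ms
Total one-way latency = 70.2373 ms


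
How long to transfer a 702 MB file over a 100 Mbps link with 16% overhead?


Effective throughput = 100 * (1 - 16/100) = 84 Mbps
File size in Mb = 702 * 8 = 5616 Mb
Time = 5616 / 84
Time = 66.8571 seconds
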